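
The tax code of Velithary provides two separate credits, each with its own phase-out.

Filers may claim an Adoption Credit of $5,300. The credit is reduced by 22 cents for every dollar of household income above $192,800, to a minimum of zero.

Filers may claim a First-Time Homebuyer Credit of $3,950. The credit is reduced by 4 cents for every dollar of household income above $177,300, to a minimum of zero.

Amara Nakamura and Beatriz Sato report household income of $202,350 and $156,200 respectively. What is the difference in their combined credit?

$3,103

Amara ($202,350): Adoption Credit: 22% of the $9,550 excess over $192,800 is $2,101; credit = $5,300 − $2,101 = $3,199. First-Time Homebuyer Credit: 4% of the $25,050 excess over $177,300 is $1,002; credit = $3,950 − $1,002 = $2,948. total $3,199 + $2,948 = $6,147
Beatriz ($156,200): Adoption Credit: $156,200 is at or below the $192,800 threshold, so the full $5,300 applies. First-Time Homebuyer Credit: $156,200 is at or below the $177,300 threshold, so the full $3,950 applies. total $5,300 + $3,950 = $9,250
Difference: |$6,147 − $9,250| = $3,103.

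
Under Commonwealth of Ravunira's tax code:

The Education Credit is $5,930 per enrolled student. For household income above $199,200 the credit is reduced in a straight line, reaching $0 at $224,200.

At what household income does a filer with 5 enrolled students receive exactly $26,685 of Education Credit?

$201,700

Full credit = 5 × $5,930 = $29,650.
$26,685 is 26,685/29,650 of the full $29,650, so 2,965/29,650 of the $25,000 range has been used: income = $199,200 + $25,000 × 2,965/29,650 = $201,700.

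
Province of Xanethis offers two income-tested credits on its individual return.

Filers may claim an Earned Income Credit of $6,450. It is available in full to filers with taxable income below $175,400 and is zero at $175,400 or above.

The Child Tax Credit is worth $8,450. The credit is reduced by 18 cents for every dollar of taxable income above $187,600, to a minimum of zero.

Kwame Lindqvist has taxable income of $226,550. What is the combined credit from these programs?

$1,439

Earned Income Credit: $226,550 meets or exceeds the $175,400 cutoff, so the credit is $0.
Child Tax Credit: 18% of the $38,950 excess over $187,600 is $7,011; credit = $8,450 − $7,011 = $1,439.
Total: $0 + $1,439 = $1,439.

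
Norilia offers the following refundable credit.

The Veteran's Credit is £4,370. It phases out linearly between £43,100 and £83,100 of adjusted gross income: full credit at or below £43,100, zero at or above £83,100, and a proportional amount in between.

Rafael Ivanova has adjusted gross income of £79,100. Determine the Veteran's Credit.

Veteran's Credit: £79,100 is £36,000 into a £40,000 phase-out range, leaving 4,000/40,000 of the credit: £4,370 × 4,000/40,000 = £437.

£437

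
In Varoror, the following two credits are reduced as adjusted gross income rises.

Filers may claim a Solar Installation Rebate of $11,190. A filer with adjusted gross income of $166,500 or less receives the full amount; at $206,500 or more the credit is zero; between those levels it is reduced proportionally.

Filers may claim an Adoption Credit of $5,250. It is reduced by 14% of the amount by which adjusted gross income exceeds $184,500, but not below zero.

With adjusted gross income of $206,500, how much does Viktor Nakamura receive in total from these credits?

$2,170

Solar Installation Rebate: $206,500 is at or above $206,500, so the credit is $0.
Adoption Credit: 14% of the $22,000 excess over $184,500 is $3,080; credit = $5,250 − $3,080 = $2,170.
Total: $0 + $2,170 = $2,170.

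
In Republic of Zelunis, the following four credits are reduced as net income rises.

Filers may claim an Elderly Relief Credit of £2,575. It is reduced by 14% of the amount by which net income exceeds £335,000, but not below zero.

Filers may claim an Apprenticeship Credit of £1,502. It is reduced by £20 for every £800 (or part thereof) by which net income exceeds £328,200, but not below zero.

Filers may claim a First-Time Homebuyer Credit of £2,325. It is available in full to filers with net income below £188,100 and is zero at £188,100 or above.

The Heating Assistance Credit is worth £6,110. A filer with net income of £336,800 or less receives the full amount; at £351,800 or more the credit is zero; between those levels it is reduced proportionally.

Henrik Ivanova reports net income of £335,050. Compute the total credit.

£10,000

Elderly Relief Credit: 14% of the £50 excess over £335,000 is £7; credit = £2,575 − £7 = £2,568.
Apprenticeship Credit: income exceeds £328,200 by £6,850, which is 9 full-or-partial £800 increments; reduction = 9 × £20 = £180, leaving £1,322.
First-Time Homebuyer Credit: £335,050 meets or exceeds the £188,100 cutoff, so the credit is £0.
Heating Assistance Credit: £335,050 is at or below the £336,800 threshold, so the full £6,110 applies.
Total: £2,568 + £1,322 + £0 + £6,110 = £10,000.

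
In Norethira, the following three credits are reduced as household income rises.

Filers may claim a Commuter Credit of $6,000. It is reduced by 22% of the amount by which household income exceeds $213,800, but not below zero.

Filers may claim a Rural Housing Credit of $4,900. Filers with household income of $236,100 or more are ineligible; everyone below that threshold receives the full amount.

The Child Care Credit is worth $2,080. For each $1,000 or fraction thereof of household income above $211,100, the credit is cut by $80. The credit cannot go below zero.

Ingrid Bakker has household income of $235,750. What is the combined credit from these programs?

$6,151

Commuter Credit: 22% of the $21,950 excess over $213,800 is $4,829; credit = $6,000 − $4,829 = $1,171.
Rural Housing Credit: $235,750 is below the $236,100 cutoff, so the full $4,900 applies.
Child Care Credit: income exceeds $211,100 by $24,650, which is 25 full-or-partial $1,000 increments; reduction = 25 × $80 = $2,000, leaving $80.
Total: $1,171 + $4,900 + $80 = $6,151.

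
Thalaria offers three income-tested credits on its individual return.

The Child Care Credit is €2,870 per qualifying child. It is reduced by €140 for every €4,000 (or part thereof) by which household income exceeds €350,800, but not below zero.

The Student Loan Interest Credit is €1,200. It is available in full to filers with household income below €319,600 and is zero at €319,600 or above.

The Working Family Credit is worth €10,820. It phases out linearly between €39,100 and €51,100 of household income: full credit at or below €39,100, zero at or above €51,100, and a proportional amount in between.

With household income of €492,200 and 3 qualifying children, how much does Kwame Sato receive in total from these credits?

€3,570

Child Care Credit: base = 3 × €2,870 = €8,610. income exceeds €350,800 by €141,400, which is 36 full-or-partial €4,000 increments; reduction = 36 × €140 = €5,040, leaving €3,570.
Student Loan Interest Credit: €492,200 meets or exceeds the €319,600 cutoff, so the credit is €0.
Working Family Credit: €492,200 is at or above €51,100, so the credit is €0.
Total: €3,570 + €0 + €0 = €3,570.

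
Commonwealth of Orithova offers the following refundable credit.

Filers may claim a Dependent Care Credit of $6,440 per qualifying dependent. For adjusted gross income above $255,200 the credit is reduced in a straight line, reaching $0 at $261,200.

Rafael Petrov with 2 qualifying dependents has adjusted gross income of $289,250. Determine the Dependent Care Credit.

$0

Dependent Care Credit: base = 2 × $6,440 = $12,880. $289,250 is at or above $261,200, so the credit is $0.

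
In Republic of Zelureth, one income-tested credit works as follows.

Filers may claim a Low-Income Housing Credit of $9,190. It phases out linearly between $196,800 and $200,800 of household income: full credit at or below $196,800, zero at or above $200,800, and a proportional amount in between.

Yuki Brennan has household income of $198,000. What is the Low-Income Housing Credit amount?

Low-Income Housing Credit: $198,000 is $1,200 into a $4,000 phase-out range, leaving 2,800/4,000 of the credit: $9,190 × 2,800/4,000 = $6,433.

$6,433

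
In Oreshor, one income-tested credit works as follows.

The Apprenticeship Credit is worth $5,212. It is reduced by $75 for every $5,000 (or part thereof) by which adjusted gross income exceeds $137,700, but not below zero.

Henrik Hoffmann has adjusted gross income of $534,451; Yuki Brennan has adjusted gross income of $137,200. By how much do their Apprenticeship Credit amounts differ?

Henrik ($534,451): Apprenticeship Credit: income exceeds $137,700 by $396,751 → 80 increments × $75 = $6,000 ≥ base, so the credit is $0.
Yuki ($137,200): Apprenticeship Credit: $137,200 is at or below the $137,700 threshold, so the full $5,212 applies.
Difference: |$0 − $5,212| = $5,212.

$5,212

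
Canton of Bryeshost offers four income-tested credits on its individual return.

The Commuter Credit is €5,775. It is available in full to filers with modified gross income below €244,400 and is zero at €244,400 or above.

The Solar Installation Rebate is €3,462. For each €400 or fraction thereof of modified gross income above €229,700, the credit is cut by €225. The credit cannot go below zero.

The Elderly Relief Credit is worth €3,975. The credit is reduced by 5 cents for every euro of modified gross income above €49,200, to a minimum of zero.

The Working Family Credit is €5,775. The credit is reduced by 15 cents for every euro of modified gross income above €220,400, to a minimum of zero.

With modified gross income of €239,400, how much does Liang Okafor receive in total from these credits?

Commuter Credit: €239,400 is below the €244,400 cutoff, so the full €5,775 applies.
Solar Installation Rebate: income exceeds €229,700 by €9,700 → 25 increments × €225 = €5,625 ≥ base, so the credit is €0.
Elderly Relief Credit: 5% of the €190,200 excess over €49,200 is €9,510 ≥ base, so the credit is €0.
Working Family Credit: 15% of the €19,000 excess over €220,400 is €2,850; credit = €5,775 − €2,850 = €2,925.
Total: €5,775 + €0 + €0 + €2,925 = €8,700.

€8,700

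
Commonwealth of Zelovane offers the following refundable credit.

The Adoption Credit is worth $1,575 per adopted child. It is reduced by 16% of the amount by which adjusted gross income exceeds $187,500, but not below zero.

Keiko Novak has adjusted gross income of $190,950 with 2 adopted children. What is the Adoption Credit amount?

$2,598

Adoption Credit: base = 2 × $1,575 = $3,150. 16% of the $3,450 excess over $187,500 is $552; credit = $3,150 − $552 = $2,598.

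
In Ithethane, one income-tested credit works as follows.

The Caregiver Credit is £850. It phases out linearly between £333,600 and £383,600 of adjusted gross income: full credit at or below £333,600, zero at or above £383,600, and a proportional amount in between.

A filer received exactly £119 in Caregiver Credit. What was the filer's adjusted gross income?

£376,600

£119 is 119/850 of the full £850, so 731/850 of the £50,000 range has been used: income = £333,600 + £50,000 × 731/850 = £376,600.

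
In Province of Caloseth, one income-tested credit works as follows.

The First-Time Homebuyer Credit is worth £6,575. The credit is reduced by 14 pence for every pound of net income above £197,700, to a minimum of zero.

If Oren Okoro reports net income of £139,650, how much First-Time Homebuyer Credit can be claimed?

First-Time Homebuyer Credit: £139,650 is at or below the £197,700 threshold, so the full £6,575 applies.

£6,575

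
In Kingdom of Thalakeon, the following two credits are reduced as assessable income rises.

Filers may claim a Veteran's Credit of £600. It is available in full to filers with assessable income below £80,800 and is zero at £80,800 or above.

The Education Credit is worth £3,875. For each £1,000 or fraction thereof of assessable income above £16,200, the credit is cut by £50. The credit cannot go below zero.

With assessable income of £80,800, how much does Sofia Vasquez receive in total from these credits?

Veteran's Credit: £80,800 meets or exceeds the £80,800 cutoff, so the credit is £0.
Education Credit: income exceeds £16,200 by £64,600, which is 65 full-or-partial £1,000 increments; reduction = 65 × £50 = £3,250, leaving £625.
Total: £0 + £625 = £625.

£625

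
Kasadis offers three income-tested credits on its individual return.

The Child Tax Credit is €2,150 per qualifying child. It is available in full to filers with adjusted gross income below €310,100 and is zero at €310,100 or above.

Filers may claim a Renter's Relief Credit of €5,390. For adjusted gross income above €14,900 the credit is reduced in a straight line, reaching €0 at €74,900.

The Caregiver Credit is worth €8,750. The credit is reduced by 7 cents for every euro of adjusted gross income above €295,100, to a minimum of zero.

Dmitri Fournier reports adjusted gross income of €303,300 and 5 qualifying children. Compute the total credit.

Child Tax Credit: base = 5 × €2,150 = €10,750. €303,300 is below the €310,100 cutoff, so the full €10,750 applies.
Renter's Relief Credit: €303,300 is at or above €74,900, so the credit is €0.
Caregiver Credit: 7% of the €8,200 excess over €295,100 is €574; credit = €8,750 − €574 = €8,176.
Total: €10,750 + €0 + €8,176 = €18,926.

€18,926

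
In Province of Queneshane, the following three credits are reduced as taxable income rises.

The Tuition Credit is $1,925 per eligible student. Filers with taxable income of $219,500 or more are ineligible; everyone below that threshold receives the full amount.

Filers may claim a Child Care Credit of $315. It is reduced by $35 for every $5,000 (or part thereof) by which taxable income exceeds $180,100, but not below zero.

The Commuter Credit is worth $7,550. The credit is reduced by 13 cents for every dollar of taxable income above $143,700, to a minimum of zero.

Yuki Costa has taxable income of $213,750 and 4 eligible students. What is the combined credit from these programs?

Tuition Credit: base = 4 × $1,925 = $7,700. $213,750 is below the $219,500 cutoff, so the full $7,700 applies.
Child Care Credit: income exceeds $180,100 by $33,650, which is 7 full-or-partial $5,000 increments; reduction = 7 × $35 = $245, leaving $70.
Commuter Credit: 13% of the $70,050 excess over $143,700 is $9,106.50 ≥ base, so the credit is $0.
Total: $7,700 + $70 + $0 = $7,770.

$7,770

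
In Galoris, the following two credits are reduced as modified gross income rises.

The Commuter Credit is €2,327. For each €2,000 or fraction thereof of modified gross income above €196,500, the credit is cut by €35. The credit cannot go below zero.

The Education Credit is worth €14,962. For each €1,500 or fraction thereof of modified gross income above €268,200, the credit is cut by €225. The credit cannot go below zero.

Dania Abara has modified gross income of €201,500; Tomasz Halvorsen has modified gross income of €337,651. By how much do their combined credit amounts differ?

Dania (€201,500): Commuter Credit: income exceeds €196,500 by €5,000, which is 3 full-or-partial €2,000 increments; reduction = 3 × €35 = €105, leaving €2,222. Education Credit: €201,500 is at or below the €268,200 threshold, so the full €14,962 applies. total €2,222 + €14,962 = €17,184
Tomasz (€337,651): Commuter Credit: income exceeds €196,500 by €141,151 → 71 increments × €35 = €2,485 ≥ base, so the credit is €0. Education Credit: income exceeds €268,200 by €69,451, which is 47 full-or-partial €1,500 increments; reduction = 47 × €225 = €10,575, leaving €4,387. total €0 + €4,387 = €4,387
Difference: |€17,184 − €4,387| = €12,797.

€12,797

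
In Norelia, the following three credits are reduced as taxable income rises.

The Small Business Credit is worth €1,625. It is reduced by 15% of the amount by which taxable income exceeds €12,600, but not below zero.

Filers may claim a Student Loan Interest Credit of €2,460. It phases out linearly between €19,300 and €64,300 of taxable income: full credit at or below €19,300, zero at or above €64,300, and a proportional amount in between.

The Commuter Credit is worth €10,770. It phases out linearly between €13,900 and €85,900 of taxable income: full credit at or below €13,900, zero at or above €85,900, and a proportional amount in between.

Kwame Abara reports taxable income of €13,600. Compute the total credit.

Small Business Credit: 15% of the €1,000 excess over €12,600 is €150; credit = €1,625 − €150 = €1,475.
Student Loan Interest Credit: €13,600 is at or below the €19,300 threshold, so the full €2,460 applies.
Commuter Credit: €13,600 is at or below the €13,900 threshold, so the full €10,770 applies.
Total: €1,475 + €2,460 + €10,770 = €14,705.

€14,705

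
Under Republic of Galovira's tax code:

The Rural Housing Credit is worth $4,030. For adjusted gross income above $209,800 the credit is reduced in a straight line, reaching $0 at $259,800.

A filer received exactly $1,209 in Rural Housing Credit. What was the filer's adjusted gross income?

$244,800

$1,209 is 1,209/4,030 of the full $4,030, so 2,821/4,030 of the $50,000 range has been used: income = $209,800 + $50,000 × 2,821/4,030 = $244,800.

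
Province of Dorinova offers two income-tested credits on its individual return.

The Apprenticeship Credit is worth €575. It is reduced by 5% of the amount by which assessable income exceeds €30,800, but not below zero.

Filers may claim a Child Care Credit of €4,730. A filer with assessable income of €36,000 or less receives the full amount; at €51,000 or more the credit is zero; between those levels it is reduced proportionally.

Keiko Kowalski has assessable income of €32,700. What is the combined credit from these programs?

€5,210

Apprenticeship Credit: 5% of the €1,900 excess over €30,800 is €95; credit = €575 − €95 = €480.
Child Care Credit: €32,700 is at or below the €36,000 threshold, so the full €4,730 applies.
Total: €480 + €4,730 = €5,210.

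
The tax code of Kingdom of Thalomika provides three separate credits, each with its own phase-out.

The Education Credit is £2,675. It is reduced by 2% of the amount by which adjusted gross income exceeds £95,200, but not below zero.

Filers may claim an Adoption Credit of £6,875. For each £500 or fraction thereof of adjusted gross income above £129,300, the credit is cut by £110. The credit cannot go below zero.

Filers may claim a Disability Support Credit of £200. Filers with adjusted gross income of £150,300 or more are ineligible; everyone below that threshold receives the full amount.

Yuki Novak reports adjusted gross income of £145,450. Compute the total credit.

Education Credit: 2% of the £50,250 excess over £95,200 is £1,005; credit = £2,675 − £1,005 = £1,670.
Adoption Credit: income exceeds £129,300 by £16,150, which is 33 full-or-partial £500 increments; reduction = 33 × £110 = £3,630, leaving £3,245.
Disability Support Credit: £145,450 is below the £150,300 cutoff, so the full £200 applies.
Total: £1,670 + £3,245 + £200 = £5,115.

£5,115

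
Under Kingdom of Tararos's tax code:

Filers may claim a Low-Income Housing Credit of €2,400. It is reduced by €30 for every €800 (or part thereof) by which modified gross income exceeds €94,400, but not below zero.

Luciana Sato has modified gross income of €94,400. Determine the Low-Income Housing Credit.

Low-Income Housing Credit: €94,400 is at or below the €94,400 threshold, so the full €2,400 applies.

€2,400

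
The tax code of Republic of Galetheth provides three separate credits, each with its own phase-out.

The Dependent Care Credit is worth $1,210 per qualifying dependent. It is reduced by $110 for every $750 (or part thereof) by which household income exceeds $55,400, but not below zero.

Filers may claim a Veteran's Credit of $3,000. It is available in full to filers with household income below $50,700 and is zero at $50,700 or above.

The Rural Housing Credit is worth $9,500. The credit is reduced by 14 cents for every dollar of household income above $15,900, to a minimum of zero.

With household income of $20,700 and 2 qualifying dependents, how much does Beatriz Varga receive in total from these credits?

$14,248

Dependent Care Credit: base = 2 × $1,210 = $2,420. $20,700 is at or below the $55,400 threshold, so the full $2,420 applies.
Veteran's Credit: $20,700 is below the $50,700 cutoff, so the full $3,000 applies.
Rural Housing Credit: 14% of the $4,800 excess over $15,900 is $672; credit = $9,500 − $672 = $8,828.
Total: $2,420 + $3,000 + $8,828 = $14,248.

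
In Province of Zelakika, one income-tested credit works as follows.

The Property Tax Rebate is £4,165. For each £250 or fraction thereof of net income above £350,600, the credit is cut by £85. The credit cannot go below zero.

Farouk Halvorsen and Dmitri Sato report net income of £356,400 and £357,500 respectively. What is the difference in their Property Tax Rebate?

£340

Farouk (£356,400): Property Tax Rebate: income exceeds £350,600 by £5,800, which is 24 full-or-partial £250 increments; reduction = 24 × £85 = £2,040, leaving £2,125.
Dmitri (£357,500): Property Tax Rebate: income exceeds £350,600 by £6,900, which is 28 full-or-partial £250 increments; reduction = 28 × £85 = £2,380, leaving £1,785.
Difference: |£2,125 − £1,785| = £340.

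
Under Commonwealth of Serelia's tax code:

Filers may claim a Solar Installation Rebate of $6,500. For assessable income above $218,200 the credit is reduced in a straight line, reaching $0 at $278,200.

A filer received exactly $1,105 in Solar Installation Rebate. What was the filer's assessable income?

$268,000

$1,105 is 1,105/6,500 of the full $6,500, so 5,395/6,500 of the $60,000 range has been used: income = $218,200 + $60,000 × 5,395/6,500 = $268,000.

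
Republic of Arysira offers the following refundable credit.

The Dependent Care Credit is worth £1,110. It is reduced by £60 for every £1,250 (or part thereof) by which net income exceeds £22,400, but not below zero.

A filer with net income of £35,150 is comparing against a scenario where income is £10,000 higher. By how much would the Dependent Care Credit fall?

At £35,150 — income exceeds £22,400 by £12,750, which is 11 full-or-partial £1,250 increments; reduction = 11 × £60 = £660, leaving £450.
At £45,150 — income exceeds £22,400 by £22,750 → 19 increments × £60 = £1,140 ≥ base, so the credit is £0.
Lost: £450 − £0 = £450.

£450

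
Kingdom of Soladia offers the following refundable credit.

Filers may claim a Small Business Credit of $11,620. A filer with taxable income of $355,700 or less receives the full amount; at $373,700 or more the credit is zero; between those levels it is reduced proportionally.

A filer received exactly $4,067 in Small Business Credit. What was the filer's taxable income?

$4,067 is 4,067/11,620 of the full $11,620, so 7,553/11,620 of the $18,000 range has been used: income = $355,700 + $18,000 × 7,553/11,620 = $367,400.

$367,400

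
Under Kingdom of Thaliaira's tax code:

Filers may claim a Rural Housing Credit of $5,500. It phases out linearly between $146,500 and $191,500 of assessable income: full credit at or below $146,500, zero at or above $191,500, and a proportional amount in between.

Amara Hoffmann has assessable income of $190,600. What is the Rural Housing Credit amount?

$110

Rural Housing Credit: $190,600 is $44,100 into a $45,000 phase-out range, leaving 900/45,000 of the credit: $5,500 × 900/45,000 = $110.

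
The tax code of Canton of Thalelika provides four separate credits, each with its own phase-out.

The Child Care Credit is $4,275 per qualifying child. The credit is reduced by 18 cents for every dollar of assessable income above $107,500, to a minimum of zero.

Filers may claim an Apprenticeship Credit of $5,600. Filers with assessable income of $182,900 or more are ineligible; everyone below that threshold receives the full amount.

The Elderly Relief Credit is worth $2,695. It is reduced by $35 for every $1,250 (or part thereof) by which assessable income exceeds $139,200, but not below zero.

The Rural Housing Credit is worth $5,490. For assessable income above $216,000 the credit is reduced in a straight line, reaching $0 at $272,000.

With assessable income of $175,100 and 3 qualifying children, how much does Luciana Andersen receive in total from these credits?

$13,427

Child Care Credit: base = 3 × $4,275 = $12,825. 18% of the $67,600 excess over $107,500 is $12,168; credit = $12,825 − $12,168 = $657.
Apprenticeship Credit: $175,100 is below the $182,900 cutoff, so the full $5,600 applies.
Elderly Relief Credit: income exceeds $139,200 by $35,900, which is 29 full-or-partial $1,250 increments; reduction = 29 × $35 = $1,015, leaving $1,680.
Rural Housing Credit: $175,100 is at or below the $216,000 threshold, so the full $5,490 applies.
Total: $657 + $5,600 + $1,680 + $5,490 = $13,427.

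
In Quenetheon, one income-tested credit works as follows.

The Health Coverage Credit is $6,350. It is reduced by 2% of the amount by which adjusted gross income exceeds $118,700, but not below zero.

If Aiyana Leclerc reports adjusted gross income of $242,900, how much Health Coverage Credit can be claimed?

Health Coverage Credit: 2% of the $124,200 excess over $118,700 is $2,484; credit = $6,350 − $2,484 = $3,866.

$3,866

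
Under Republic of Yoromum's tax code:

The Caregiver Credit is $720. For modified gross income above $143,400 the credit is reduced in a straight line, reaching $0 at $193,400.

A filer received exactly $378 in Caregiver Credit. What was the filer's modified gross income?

$167,150

$378 is 378/720 of the full $720, so 342/720 of the $50,000 range has been used: income = $143,400 + $50,000 × 342/720 = $167,150.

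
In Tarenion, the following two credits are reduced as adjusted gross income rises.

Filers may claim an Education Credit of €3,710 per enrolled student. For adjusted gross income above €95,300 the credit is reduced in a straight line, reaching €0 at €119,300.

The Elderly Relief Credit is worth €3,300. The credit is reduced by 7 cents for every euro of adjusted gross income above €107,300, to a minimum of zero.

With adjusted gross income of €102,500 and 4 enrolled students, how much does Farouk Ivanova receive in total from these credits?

Education Credit: base = 4 × €3,710 = €14,840. €102,500 is €7,200 into a €24,000 phase-out range, leaving 16,800/24,000 of the credit: €14,840 × 16,800/24,000 = €10,388.
Elderly Relief Credit: €102,500 is at or below the €107,300 threshold, so the full €3,300 applies.
Total: €10,388 + €3,300 = €13,688.

€13,688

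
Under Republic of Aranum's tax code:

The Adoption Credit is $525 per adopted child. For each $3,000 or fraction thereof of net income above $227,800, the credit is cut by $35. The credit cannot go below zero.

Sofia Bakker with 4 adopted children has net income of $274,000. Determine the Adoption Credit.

Adoption Credit: base = 4 × $525 = $2,100. income exceeds $227,800 by $46,200, which is 16 full-or-partial $3,000 increments; reduction = 16 × $35 = $560, leaving $1,540.

$1,540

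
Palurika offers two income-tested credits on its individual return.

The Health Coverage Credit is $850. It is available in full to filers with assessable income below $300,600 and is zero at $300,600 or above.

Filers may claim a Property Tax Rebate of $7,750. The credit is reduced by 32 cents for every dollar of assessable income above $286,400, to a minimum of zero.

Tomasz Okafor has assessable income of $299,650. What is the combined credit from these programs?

Health Coverage Credit: $299,650 is below the $300,600 cutoff, so the full $850 applies.
Property Tax Rebate: 32% of the $13,250 excess over $286,400 is $4,240; credit = $7,750 − $4,240 = $3,510.
Total: $850 + $3,510 = $4,360.

$4,360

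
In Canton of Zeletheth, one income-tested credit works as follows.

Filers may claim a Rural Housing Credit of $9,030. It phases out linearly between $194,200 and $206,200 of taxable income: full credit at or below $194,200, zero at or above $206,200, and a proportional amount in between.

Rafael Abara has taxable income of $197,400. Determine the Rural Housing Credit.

Rural Housing Credit: $197,400 is $3,200 into a $12,000 phase-out range, leaving 8,800/12,000 of the credit: $9,030 × 8,800/12,000 = $6,622.

$6,622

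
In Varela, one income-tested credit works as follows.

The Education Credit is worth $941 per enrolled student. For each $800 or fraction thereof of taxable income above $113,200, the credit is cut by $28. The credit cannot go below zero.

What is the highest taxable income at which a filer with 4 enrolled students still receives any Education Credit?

Full credit = 4 × $941 = $3,764.
After 134 increments the reduction is 134 × $28 = $3,752, leaving $12; one more increment wipes it out. Increment 134 ends at excess 134 × $800 = $107,200, so the highest qualifying income is $113,200 + $107,200 = $220,400.

$220,400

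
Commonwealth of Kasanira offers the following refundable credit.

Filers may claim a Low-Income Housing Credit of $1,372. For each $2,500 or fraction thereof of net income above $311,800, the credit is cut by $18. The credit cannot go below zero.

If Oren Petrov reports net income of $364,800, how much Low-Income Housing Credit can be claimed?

$976

Low-Income Housing Credit: income exceeds $311,800 by $53,000, which is 22 full-or-partial $2,500 increments; reduction = 22 × $18 = $396, leaving $976.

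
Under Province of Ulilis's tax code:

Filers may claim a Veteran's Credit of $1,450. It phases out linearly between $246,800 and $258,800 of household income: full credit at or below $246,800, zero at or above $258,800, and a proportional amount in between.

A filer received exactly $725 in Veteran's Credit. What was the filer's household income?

$252,800

$725 is 725/1,450 of the full $1,450, so 725/1,450 of the $12,000 range has been used: income = $246,800 + $12,000 × 725/1,450 = $252,800.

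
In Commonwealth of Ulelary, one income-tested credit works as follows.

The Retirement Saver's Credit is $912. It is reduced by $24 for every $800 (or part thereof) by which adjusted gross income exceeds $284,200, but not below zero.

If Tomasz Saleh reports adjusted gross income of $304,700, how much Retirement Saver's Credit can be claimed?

$288

Retirement Saver's Credit: income exceeds $284,200 by $20,500, which is 26 full-or-partial $800 increments; reduction = 26 × $24 = $624, leaving $288.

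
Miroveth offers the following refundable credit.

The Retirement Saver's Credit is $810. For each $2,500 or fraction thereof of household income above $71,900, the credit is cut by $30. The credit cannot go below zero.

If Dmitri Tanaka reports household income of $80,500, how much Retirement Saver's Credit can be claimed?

$690

Retirement Saver's Credit: income exceeds $71,900 by $8,600, which is 4 full-or-partial $2,500 increments; reduction = 4 × $30 = $120, leaving $690.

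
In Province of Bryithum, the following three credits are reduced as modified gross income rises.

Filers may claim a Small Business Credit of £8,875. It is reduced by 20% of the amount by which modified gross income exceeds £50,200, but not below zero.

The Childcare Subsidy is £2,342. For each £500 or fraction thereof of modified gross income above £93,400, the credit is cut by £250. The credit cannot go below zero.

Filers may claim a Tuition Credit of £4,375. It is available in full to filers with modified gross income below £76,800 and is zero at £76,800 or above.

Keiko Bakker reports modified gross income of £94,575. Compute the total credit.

£1,592

Small Business Credit: 20% of the £44,375 excess over £50,200 is £8,875 ≥ base, so the credit is £0.
Childcare Subsidy: income exceeds £93,400 by £1,175, which is 3 full-or-partial £500 increments; reduction = 3 × £250 = £750, leaving £1,592.
Tuition Credit: £94,575 meets or exceeds the £76,800 cutoff, so the credit is £0.
Total: £0 + £1,592 + £0 = £1,592.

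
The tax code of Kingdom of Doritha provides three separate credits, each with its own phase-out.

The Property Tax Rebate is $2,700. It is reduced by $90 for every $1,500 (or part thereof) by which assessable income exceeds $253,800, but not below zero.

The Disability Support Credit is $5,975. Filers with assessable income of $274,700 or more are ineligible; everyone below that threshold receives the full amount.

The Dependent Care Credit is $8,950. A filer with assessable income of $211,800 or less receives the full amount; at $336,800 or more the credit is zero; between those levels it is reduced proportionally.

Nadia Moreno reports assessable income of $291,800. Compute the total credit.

Property Tax Rebate: income exceeds $253,800 by $38,000, which is 26 full-or-partial $1,500 increments; reduction = 26 × $90 = $2,340, leaving $360.
Disability Support Credit: $291,800 meets or exceeds the $274,700 cutoff, so the credit is $0.
Dependent Care Credit: $291,800 is $80,000 into a $125,000 phase-out range, leaving 45,000/125,000 of the credit: $8,950 × 45,000/125,000 = $3,222.
Total: $360 + $0 + $3,222 = $3,582.

$3,582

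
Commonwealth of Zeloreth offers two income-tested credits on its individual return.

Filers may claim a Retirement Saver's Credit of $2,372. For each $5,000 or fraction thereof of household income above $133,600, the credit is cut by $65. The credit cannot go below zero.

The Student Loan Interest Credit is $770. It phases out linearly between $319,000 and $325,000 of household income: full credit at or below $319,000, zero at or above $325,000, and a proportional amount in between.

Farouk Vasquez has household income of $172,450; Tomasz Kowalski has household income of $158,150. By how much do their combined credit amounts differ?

$195

Farouk ($172,450): Retirement Saver's Credit: income exceeds $133,600 by $38,850, which is 8 full-or-partial $5,000 increments; reduction = 8 × $65 = $520, leaving $1,852. Student Loan Interest Credit: $172,450 is at or below the $319,000 threshold, so the full $770 applies. total $1,852 + $770 = $2,622
Tomasz ($158,150): Retirement Saver's Credit: income exceeds $133,600 by $24,550, which is 5 full-or-partial $5,000 increments; reduction = 5 × $65 = $325, leaving $2,047. Student Loan Interest Credit: $158,150 is at or below the $319,000 threshold, so the full $770 applies. total $2,047 + $770 = $2,817
Difference: |$2,622 − $2,817| = $195.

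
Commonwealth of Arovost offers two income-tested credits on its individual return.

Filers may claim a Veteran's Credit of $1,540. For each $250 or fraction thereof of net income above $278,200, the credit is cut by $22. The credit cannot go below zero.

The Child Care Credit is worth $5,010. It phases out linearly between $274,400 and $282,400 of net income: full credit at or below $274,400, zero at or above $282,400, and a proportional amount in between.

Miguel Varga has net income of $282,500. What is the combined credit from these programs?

Veteran's Credit: income exceeds $278,200 by $4,300, which is 18 full-or-partial $250 increments; reduction = 18 × $22 = $396, leaving $1,144.
Child Care Credit: $282,500 is at or above $282,400, so the credit is $0.
Total: $1,144 + $0 = $1,144.

$1,144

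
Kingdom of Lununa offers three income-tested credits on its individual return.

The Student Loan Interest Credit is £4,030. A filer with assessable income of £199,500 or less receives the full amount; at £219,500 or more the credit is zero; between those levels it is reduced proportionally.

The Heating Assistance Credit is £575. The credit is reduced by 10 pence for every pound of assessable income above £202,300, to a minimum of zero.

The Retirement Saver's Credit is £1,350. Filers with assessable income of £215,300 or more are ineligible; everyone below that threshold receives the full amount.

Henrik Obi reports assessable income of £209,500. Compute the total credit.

Student Loan Interest Credit: £209,500 is £10,000 into a £20,000 phase-out range, leaving 10,000/20,000 of the credit: £4,030 × 10,000/20,000 = £2,015.
Heating Assistance Credit: 10% of the £7,200 excess over £202,300 is £720 ≥ base, so the credit is £0.
Retirement Saver's Credit: £209,500 is below the £215,300 cutoff, so the full £1,350 applies.
Total: £2,015 + £0 + £1,350 = £3,365.

£3,365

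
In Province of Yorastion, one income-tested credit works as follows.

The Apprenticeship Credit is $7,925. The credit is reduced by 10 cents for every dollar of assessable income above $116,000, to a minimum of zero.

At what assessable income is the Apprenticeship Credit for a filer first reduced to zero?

$195,250

The credit falls by 10% of each dollar above $116,000, so it reaches zero when the excess is $7,925 / 10% = $79,250: income = $116,000 + $79,250 = $195,250.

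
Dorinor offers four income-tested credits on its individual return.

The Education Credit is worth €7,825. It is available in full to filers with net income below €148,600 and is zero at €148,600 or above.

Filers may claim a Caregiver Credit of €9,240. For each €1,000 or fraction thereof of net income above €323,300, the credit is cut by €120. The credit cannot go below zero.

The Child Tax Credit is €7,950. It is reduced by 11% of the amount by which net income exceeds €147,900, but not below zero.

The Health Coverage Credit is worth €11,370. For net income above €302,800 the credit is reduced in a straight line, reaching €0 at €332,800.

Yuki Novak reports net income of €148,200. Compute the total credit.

€36,352

Education Credit: €148,200 is below the €148,600 cutoff, so the full €7,825 applies.
Caregiver Credit: €148,200 is at or below the €323,300 threshold, so the full €9,240 applies.
Child Tax Credit: 11% of the €300 excess over €147,900 is €33; credit = €7,950 − €33 = €7,917.
Health Coverage Credit: €148,200 is at or below the €302,800 threshold, so the full €11,370 applies.
Total: €7,825 + €9,240 + €7,917 + €11,370 = €36,352.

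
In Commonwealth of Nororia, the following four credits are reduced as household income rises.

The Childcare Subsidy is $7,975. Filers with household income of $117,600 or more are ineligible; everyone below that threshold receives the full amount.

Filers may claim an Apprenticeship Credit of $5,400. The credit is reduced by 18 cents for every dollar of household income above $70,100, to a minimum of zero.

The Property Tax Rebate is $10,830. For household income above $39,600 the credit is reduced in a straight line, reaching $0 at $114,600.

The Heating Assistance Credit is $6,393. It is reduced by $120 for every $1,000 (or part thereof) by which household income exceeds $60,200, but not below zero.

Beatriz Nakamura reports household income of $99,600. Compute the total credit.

Childcare Subsidy: $99,600 is below the $117,600 cutoff, so the full $7,975 applies.
Apprenticeship Credit: 18% of the $29,500 excess over $70,100 is $5,310; credit = $5,400 − $5,310 = $90.
Property Tax Rebate: $99,600 is $60,000 into a $75,000 phase-out range, leaving 15,000/75,000 of the credit: $10,830 × 15,000/75,000 = $2,166.
Heating Assistance Credit: income exceeds $60,200 by $39,400, which is 40 full-or-partial $1,000 increments; reduction = 40 × $120 = $4,800, leaving $1,593.
Total: $7,975 + $90 + $2,166 + $1,593 = $11,824.

$11,824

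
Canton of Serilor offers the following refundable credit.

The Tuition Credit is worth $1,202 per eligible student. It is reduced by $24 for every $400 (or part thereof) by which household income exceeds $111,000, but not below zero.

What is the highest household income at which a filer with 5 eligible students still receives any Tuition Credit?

Full credit = 5 × $1,202 = $6,010.
After 250 increments the reduction is 250 × $24 = $6,000, leaving $10; one more increment wipes it out. Increment 250 ends at excess 250 × $400 = $100,000, so the highest qualifying income is $111,000 + $100,000 = $211,000.

$211,000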